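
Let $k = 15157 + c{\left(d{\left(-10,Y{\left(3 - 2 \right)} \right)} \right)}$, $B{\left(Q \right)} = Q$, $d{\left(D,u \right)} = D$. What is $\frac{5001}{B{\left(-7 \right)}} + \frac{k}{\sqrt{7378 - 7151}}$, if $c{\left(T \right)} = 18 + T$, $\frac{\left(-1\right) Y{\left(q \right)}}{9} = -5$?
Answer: $- \frac{5001}{7} + \frac{15165 \sqrt{227}}{227} \approx 292.11$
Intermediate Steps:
$Y{\left(q \right)} = 45$ ($Y{\left(q \right)} = \left(-9\right) \left(-5\right) = 45$)
$k = 15165$ ($k = 15157 + \left(18 - 10\right) = 15157 + 8 = 15165$)
$\frac{5001}{B{\left(-7 \right)}} + \frac{k}{\sqrt{7378 - 7151}} = \frac{5001}{-7} + \frac{15165}{\sqrt{7378 - 7151}} = 5001 \left(- \frac{1}{7}\right) + \frac{15165}{\sqrt{227}} = - \frac{5001}{7} + 15165 \frac{\sqrt{227}}{227} = - \frac{5001}{7} + \frac{15165 \sqrt{227}}{227}$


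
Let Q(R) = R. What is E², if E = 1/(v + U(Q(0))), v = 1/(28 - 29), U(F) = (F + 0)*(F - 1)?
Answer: 1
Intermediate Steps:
U(F) = F*(-1 + F)
v = -1 (v = 1/(-1) = -1)
E = -1 (E = 1/(-1 + 0*(-1 + 0)) = 1/(-1 + 0*(-1)) = 1/(-1 + 0) = 1/(-1) = -1)
E² = (-1)² = 1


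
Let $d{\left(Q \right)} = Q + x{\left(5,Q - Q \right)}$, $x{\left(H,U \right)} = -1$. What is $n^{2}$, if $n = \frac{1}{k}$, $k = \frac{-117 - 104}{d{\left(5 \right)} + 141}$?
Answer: $\frac{21025}{48841} \approx 0.43048$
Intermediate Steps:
$d{\left(Q \right)} = -1 + Q$ ($d{\left(Q \right)} = Q - 1 = -1 + Q$)
$k = - \frac{221}{145}$ ($k = \frac{-117 - 104}{\left(-1 + 5\right) + 141} = - \frac{221}{4 + 141} = - \frac{221}{145} \approx -1.5241$)
$n = - \frac{145}{221}$ ($n = \frac{1}{- \frac{221}{145}} = - \frac{145}{221} \approx -0.65611$)
$n^{2} = \left(- \frac{145}{221}\right)^{2} = \frac{21025}{48841}$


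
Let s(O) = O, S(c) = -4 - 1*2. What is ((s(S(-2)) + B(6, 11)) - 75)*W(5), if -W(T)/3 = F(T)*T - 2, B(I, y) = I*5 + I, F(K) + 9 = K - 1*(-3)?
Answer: -945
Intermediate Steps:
S(c) = -6 (S(c) = -4 - 2 = -6)
F(K) = -6 + K (F(K) = -9 + (K - 1*(-3)) = -9 + (K + 3) = -9 + (3 + K) = -6 + K)
B(I, y) = 6*I (B(I, y) = 5*I + I = 6*I)
W(T) = 6 - 3*T*(-6 + T) (W(T) = -3*((-6 + T)*T - 2) = -3*(T*(-6 + T) - 2) = -3*(-2 + T*(-6 + T)) = 6 - 3*T*(-6 + T))
((s(S(-2)) + B(6, 11)) - 75)*W(5) = ((-6 + 6*6) - 75)*(6 - 3*5*(-6 + 5)) = ((-6 + 36) - 75)*(6 - 3*5*(-1)) = (30 - 75)*(6 + 15) = -45*21 = -945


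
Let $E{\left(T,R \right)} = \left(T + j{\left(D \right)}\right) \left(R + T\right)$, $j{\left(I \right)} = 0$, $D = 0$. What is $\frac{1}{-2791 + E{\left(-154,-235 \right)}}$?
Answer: $\frac{1}{57115} \approx 1.7509 \cdot 10^{-5}$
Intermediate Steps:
$E{\left(T,R \right)} = T \left(R + T\right)$ ($E{\left(T,R \right)} = \left(T + 0\right) \left(R + T\right) = T \left(R + T\right)$)
$\frac{1}{-2791 + E{\left(-154,-235 \right)}} = \frac{1}{-2791 - 154 \left(-235 - 154\right)} = \frac{1}{-2791 - -59906} = \frac{1}{-2791 + 59906} = \frac{1}{57115}$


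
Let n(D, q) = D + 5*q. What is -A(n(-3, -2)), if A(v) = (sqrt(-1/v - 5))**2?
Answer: 64/13 ≈ 4.9231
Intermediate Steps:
A(v) = -5 - 1/v (A(v) = (sqrt(-5 - 1/v))**2 = -5 - 1/v)
-A(n(-3, -2)) = -(-5 - 1/(-3 + 5*(-2))) = -(-5 - 1/(-3 - 10)) = -(-5 - 1/(-13)) = -(-5 - 1*(-1/13)) = -(-5 + 1/13) = -1*(-64/13) = 64/13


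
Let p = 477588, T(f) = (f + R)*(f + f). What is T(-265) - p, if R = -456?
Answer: -95458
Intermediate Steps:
T(f) = 2*f*(-456 + f) (T(f) = (f - 456)*(f + f) = (-456 + f)*(2*f) = 2*f*(-456 + f))
T(-265) - p = 2*(-265)*(-456 - 265) - 1*477588 = 2*(-265)*(-721) - 477588 = 382130 - 477588 = -95458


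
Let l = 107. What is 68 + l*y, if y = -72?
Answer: -7636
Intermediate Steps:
68 + l*y = 68 + 107*(-72) = 68 - 7704 = -7636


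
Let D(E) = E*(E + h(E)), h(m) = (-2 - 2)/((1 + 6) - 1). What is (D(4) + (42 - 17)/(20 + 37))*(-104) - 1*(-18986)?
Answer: 1000562/57 ≈ 17554.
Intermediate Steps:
h(m) = -⅔ (h(m) = -4/(7 - 1) = -4/6 = -4*⅙ = -⅔)
D(E) = E*(-⅔ + E) (D(E) = E*(E - ⅔) = E*(-⅔ + E))
(D(4) + (42 - 17)/(20 + 37))*(-104) - 1*(-18986) = ((⅓)*4*(-2 + 3*4) + (42 - 17)/(20 + 37))*(-104) - 1*(-18986) = ((⅓)*4*(-2 + 12) + 25/57)*(-104) + 18986 = ((⅓)*4*10 + 25*(1/57))*(-104) + 18986 = (40/3 + 25/57)*(-104) + 18986 = (785/57)*(-104) + 18986 = -81640/57 + 18986 = 1000562/57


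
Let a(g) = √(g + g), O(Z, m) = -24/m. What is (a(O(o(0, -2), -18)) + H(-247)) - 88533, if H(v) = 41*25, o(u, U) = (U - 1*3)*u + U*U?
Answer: -87508 + 2*√6/3 ≈ -87506.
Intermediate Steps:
o(u, U) = U² + u*(-3 + U) (o(u, U) = (U - 3)*u + U² = (-3 + U)*u + U² = u*(-3 + U) + U² = U² + u*(-3 + U))
H(v) = 1025
a(g) = √2*√g (a(g) = √(2*g) = √2*√g)
(a(O(o(0, -2), -18)) + H(-247)) - 88533 = (√2*√(-24/(-18)) + 1025) - 88533 = (√2*√(-24*(-1/18)) + 1025) - 88533 = (√2*√(4/3) + 1025) - 88533 = (√2*(2*√3/3) + 1025) - 88533 = (2*√6/3 + 1025) - 88533 = (1025 + 2*√6/3) - 88533 = -87508 + 2*√6/3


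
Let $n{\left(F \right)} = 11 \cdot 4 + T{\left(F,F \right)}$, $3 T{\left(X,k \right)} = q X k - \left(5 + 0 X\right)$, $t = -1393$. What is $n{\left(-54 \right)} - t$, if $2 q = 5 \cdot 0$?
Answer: $\frac{4306}{3} \approx 1435.3$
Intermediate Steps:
$q = 0$ ($q = \frac{5 \cdot 0}{2} = \frac{1}{2} \cdot 0 = 0$)
$T{\left(X,k \right)} = - \frac{5}{3}$ ($T{\left(X,k \right)} = \frac{0 X k - \left(5 + 0 X\right)}{3} = \frac{0 k + \left(0 - 5\right)}{3} = \frac{0 - 5}{3} = \frac{1}{3} \left(-5\right) = - \frac{5}{3}$)
$n{\left(F \right)} = \frac{127}{3}$ ($n{\left(F \right)} = 11 \cdot 4 - \frac{5}{3} = 44 - \frac{5}{3} = \frac{127}{3}$)
$n{\left(-54 \right)} - t = \frac{127}{3} - -1393 = \frac{127}{3} + 1393 = \frac{4306}{3}$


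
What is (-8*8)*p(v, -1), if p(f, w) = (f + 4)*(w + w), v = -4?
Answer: 0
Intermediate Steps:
p(f, w) = 2*w*(4 + f) (p(f, w) = (4 + f)*(2*w) = 2*w*(4 + f))
(-8*8)*p(v, -1) = (-8*8)*(2*(-1)*(4 - 4)) = -128*(-1)*0 = -64*0 = 0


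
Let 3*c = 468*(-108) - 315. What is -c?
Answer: 16953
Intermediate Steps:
c = -16953 (c = (468*(-108) - 315)/3 = (-50544 - 315)/3 = (1/3)*(-50859) = -16953)
-c = -1*(-16953) = 16953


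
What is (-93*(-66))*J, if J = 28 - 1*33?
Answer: -30690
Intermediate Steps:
J = -5 (J = 28 - 33 = -5)
(-93*(-66))*J = -93*(-66)*(-5) = 6138*(-5) = -30690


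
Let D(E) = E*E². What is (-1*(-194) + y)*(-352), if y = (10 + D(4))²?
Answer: -1995840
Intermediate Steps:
D(E) = E³
y = 5476 (y = (10 + 4³)² = (10 + 64)² = 74² = 5476)
(-1*(-194) + y)*(-352) = (-1*(-194) + 5476)*(-352) = (194 + 5476)*(-352) = 5670*(-352) = -1995840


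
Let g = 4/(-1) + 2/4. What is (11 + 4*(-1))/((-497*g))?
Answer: 2/497 ≈ 0.0040241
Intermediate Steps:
g = -7/2 (g = 4*(-1) + 2*(1/4) = -4 + 1/2 = -7/2 ≈ -3.5000)
(11 + 4*(-1))/((-497*g)) = (11 + 4*(-1))/((-497*(-7/2))) = (11 - 4)/(3479/2) = 7*(2/3479) = 2/497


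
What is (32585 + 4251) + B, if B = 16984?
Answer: 53820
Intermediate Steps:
(32585 + 4251) + B = (32585 + 4251) + 16984 = 36836 + 16984 = 53820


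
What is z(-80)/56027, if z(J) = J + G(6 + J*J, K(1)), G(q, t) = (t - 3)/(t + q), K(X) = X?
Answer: -512562/358964989 ≈ -0.0014279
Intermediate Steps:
G(q, t) = (-3 + t)/(q + t)
z(J) = J - 2/(7 + J²) (z(J) = J + (-3 + 1)/((6 + J*J) + 1) = J - 2/((6 + J²) + 1) = J - 2/(7 + J²))
z(-80)/56027 = ((-2 - 80*(7 + (-80)²))/(7 + (-80)²))/56027 = ((-2 - 80*(7 + 6400))/(7 + 6400))*(1/56027) = ((-2 - 80*6407)/6407)*(1/56027) = ((-2 - 512560)/6407)*(1/56027) = ((1/6407)*(-512562))*(1/56027) = -512562/6407*1/56027 = -512562/358964989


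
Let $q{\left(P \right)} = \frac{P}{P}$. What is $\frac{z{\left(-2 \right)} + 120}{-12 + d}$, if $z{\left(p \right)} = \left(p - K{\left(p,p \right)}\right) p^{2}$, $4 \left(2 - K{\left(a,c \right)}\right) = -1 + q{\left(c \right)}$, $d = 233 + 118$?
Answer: $\frac{104}{339} \approx 0.30678$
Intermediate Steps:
$q{\left(P \right)} = 1$
$d = 351$
$K{\left(a,c \right)} = 2$ ($K{\left(a,c \right)} = 2 - \frac{-1 + 1}{4} = 2 - 0 = 2 + 0 = 2$)
$z{\left(p \right)} = p^{2} \left(-2 + p\right)$ ($z{\left(p \right)} = \left(p - 2\right) p^{2} = \left(-2 + p\right) p^{2} = p^{2} \left(-2 + p\right)$)
$\frac{z{\left(-2 \right)} + 120}{-12 + d} = \frac{\left(-2\right)^{2} \left(-2 - 2\right) + 120}{-12 + 351} = \frac{4 \left(-4\right) + 120}{339} = \left(-16 + 120\right) \frac{1}{339} = 104 \cdot \frac{1}{339} = \frac{104}{339}$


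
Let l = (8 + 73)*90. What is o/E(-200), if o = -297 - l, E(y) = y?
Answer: 7587/200 ≈ 37.935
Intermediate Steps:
l = 7290 (l = 81*90 = 7290)
o = -7587 (o = -297 - 1*7290 = -297 - 7290 = -7587)
o/E(-200) = -7587/(-200) = -7587*(-1/200) = 7587/200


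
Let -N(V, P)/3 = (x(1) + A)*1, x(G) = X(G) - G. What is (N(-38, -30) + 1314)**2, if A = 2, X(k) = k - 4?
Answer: 1742400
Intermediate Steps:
X(k) = -4 + k
x(G) = -4 (x(G) = (-4 + G) - G = -4)
N(V, P) = 6 (N(V, P) = -3*(-4 + 2) = -(-6) = -3*(-2) = 6)
(N(-38, -30) + 1314)**2 = (6 + 1314)**2 = 1320**2 = 1742400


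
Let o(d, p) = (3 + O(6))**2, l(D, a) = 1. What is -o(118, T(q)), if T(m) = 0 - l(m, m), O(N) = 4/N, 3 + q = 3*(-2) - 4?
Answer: -121/9 ≈ -13.444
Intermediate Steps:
q = -13 (q = -3 + (3*(-2) - 4) = -3 + (-6 - 4) = -3 - 10 = -13)
T(m) = -1 (T(m) = 0 - 1*1 = 0 - 1 = -1)
o(d, p) = 121/9 (o(d, p) = (3 + 4/6)**2 = (3 + 4*(1/6))**2 = (3 + 2/3)**2 = (11/3)**2 = 121/9)
-o(118, T(q)) = -1*121/9 = -121/9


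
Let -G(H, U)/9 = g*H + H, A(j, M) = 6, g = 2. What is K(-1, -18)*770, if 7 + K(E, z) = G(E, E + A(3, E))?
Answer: 15400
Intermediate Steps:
G(H, U) = -27*H (G(H, U) = -9*(2*H + H) = -27*H)
K(E, z) = -7 - 27*E
K(-1, -18)*770 = (-7 - 27*(-1))*770 = (-7 + 27)*770 = 20*770 = 15400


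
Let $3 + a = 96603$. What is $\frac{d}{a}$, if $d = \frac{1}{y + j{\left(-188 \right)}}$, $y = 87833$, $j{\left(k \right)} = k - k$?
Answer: $\frac{1}{8484667800} \approx 1.1786 \cdot 10^{-10}$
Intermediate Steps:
$j{\left(k \right)} = 0$
$a = 96600$ ($a = -3 + 96603 = 96600$)
$d = \frac{1}{87833}$ ($d = \frac{1}{87833 + 0} = \frac{1}{87833} \approx 1.1385 \cdot 10^{-5}$)
$\frac{d}{a} = \frac{1}{87833 \cdot 96600} = \frac{1}{87833} \cdot \frac{1}{96600} = \frac{1}{8484667800}$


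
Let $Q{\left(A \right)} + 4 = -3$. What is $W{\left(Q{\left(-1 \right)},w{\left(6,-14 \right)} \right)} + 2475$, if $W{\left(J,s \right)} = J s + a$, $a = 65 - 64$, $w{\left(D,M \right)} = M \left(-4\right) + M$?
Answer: $2182$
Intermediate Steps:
$Q{\left(A \right)} = -7$ ($Q{\left(A \right)} = -4 - 3 = -7$)
$w{\left(D,M \right)} = - 3 M$ ($w{\left(D,M \right)} = - 4 M + M = - 3 M$)
$a = 1$
$W{\left(J,s \right)} = 1 + J s$ ($W{\left(J,s \right)} = J s + 1 = 1 + J s$)
$W{\left(Q{\left(-1 \right)},w{\left(6,-14 \right)} \right)} + 2475 = \left(1 - 7 \left(\left(-3\right) \left(-14\right)\right)\right) + 2475 = \left(1 - 294\right) + 2475 = -293 + 2475 = 2182$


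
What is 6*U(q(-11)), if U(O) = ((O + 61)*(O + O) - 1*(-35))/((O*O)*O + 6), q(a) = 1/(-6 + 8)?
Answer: 4632/49 ≈ 94.531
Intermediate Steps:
q(a) = 1/2
U(O) = (35 + 2*O*(61 + O))/(6 + O**3) (U(O) = ((61 + O)*(2*O) + 35)/(O**2*O + 6) = (2*O*(61 + O) + 35)/(O**3 + 6) = (35 + 2*O*(61 + O))/(6 + O**3))
6*U(q(-11)) = 6*((35 + 2*(1/2)**2 + 122*(1/2))/(6 + (1/2)**3)) = 6*((35 + 2*(1/4) + 61)/(6 + 1/8)) = 6*((35 + 1/2 + 61)/(49/8)) = 6*((8/49)*(193/2)) = 6*(772/49) = 4632/49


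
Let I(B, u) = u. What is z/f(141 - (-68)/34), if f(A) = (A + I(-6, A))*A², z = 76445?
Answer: 76445/5848414 ≈ 0.013071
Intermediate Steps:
f(A) = 2*A³ (f(A) = (A + A)*A² = (2*A)*A² = 2*A³)
z/f(141 - (-68)/34) = 76445/((2*(141 - (-68)/34)³)) = 76445/((2*(141 - 1*(-2))³)) = 76445/((2*(141 + 2)³)) = 76445/((2*143³)) = 76445/((2*2924207)) = 76445/5848414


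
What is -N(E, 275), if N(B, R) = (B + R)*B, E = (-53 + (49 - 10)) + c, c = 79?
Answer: -22100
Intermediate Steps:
E = 65 (E = (-53 + (49 - 10)) + 79 = (-53 + 39) + 79 = -14 + 79 = 65)
N(B, R) = B*(B + R)
-N(E, 275) = -65*(65 + 275) = -65*340 = -1*22100 = -22100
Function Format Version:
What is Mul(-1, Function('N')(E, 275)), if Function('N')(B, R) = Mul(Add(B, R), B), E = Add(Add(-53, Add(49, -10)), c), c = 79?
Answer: -22100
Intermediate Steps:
E = 65 (E = Add(Add(-53, Add(49, -10)), 79) = Add(Add(-53, 39), 79) = Add(-14, 79) = 65)
Function('N')(B, R) = Mul(B, Add(B, R))
Mul(-1, Function('N')(E, 275)) = Mul(-1, Mul(65, Add(65, 275))) = Mul(-1, Mul(65, 340)) = Mul(-1, 22100) = -22100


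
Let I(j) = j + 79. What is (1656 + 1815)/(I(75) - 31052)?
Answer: -3471/30898 ≈ -0.11234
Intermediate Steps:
I(j) = 79 + j
(1656 + 1815)/(I(75) - 31052) = (1656 + 1815)/((79 + 75) - 31052) = 3471/(154 - 31052) = 3471/(-30898) = 3471*(-1/30898) = -3471/30898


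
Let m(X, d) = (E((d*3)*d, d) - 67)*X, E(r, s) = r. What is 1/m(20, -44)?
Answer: 1/114820 ≈ 8.7093e-6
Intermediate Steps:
m(X, d) = X*(-67 + 3*d**2) (m(X, d) = ((d*3)*d - 67)*X = ((3*d)*d - 67)*X = (3*d**2 - 67)*X = (-67 + 3*d**2)*X = X*(-67 + 3*d**2))
1/m(20, -44) = 1/(20*(-67 + 3*(-44)**2)) = 1/(20*(-67 + 3*1936)) = 1/(20*(-67 + 5808)) = 1/(20*5741) = 1/114820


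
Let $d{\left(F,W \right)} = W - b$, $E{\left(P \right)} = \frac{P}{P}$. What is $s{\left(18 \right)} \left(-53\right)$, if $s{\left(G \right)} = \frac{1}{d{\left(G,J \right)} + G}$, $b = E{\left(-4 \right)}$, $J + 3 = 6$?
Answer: $- \frac{53}{20} \approx -2.65$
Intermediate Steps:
$J = 3$ ($J = -3 + 6 = 3$)
$E{\left(P \right)} = 1$
$b = 1$
$d{\left(F,W \right)} = -1 + W$ ($d{\left(F,W \right)} = W - 1 = -1 + W$)
$s{\left(G \right)} = \frac{1}{2 + G}$ ($s{\left(G \right)} = \frac{1}{\left(-1 + 3\right) + G} = \frac{1}{2 + G}$)
$s{\left(18 \right)} \left(-53\right) = \frac{1}{2 + 18} \left(-53\right) = \frac{1}{20} \left(-53\right) = - \frac{53}{20}$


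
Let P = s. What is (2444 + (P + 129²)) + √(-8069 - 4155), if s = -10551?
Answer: 8534 + 8*I*√191 ≈ 8534.0 + 110.56*I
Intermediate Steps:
P = -10551
(2444 + (P + 129²)) + √(-8069 - 4155) = (2444 + (-10551 + 129²)) + √(-8069 - 4155) = (2444 + (-10551 + 16641)) + √(-12224) = (2444 + 6090) + 8*I*√191 = 8534 + 8*I*√191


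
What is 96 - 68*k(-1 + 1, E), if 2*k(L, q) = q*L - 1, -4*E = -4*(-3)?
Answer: 130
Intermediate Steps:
E = -3 (E = -(-1)*(-3) = -1/4*12 = -3)
k(L, q) = -1/2 + L*q/2 (k(L, q) = (q*L - 1)/2 = (L*q - 1)/2 = (-1 + L*q)/2 = -1/2 + L*q/2)
96 - 68*k(-1 + 1, E) = 96 - 68*(-1/2 + (1/2)*(-1 + 1)*(-3)) = 96 - 68*(-1/2 + (1/2)*0*(-3)) = 96 - 68*(-1/2 + 0) = 96 - 68*(-1/2) = 96 + 34 = 130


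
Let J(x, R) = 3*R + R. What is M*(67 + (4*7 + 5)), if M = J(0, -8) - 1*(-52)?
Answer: 2000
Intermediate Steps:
J(x, R) = 4*R
M = 20 (M = 4*(-8) - 1*(-52) = -32 + 52 = 20)
M*(67 + (4*7 + 5)) = 20*(67 + (4*7 + 5)) = 20*(67 + (28 + 5)) = 20*(67 + 33) = 20*100 = 2000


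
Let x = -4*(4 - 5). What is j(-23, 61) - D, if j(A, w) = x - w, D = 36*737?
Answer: -26589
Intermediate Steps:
D = 26532
x = 4 (x = -4*(-1) = 4)
j(A, w) = 4 - w
j(-23, 61) - D = (4 - 1*61) - 1*26532 = (4 - 61) - 26532 = -57 - 26532 = -26589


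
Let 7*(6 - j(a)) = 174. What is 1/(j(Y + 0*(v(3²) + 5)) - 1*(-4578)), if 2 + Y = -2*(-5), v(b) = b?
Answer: 7/31914 ≈ 0.00021934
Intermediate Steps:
Y = 8 (Y = -2 - 2*(-5) = -2 + 10 = 8)
j(a) = -132/7 (j(a) = 6 - ⅐*174 = 6 - 174/7 = -132/7)
1/(j(Y + 0*(v(3²) + 5)) - 1*(-4578)) = 1/(-132/7 - 1*(-4578)) = 1/(-132/7 + 4578) = 1/(31914/7) = 7/31914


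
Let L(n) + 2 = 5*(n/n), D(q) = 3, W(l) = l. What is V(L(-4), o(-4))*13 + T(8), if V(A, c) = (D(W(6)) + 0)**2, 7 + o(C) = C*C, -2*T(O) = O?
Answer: 113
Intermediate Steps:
T(O) = -O/2
o(C) = -7 + C**2 (o(C) = -7 + C*C = -7 + C**2)
L(n) = 3 (L(n) = -2 + 5*(n/n) = -2 + 5*1 = -2 + 5 = 3)
V(A, c) = 9 (V(A, c) = (3 + 0)**2 = 3**2 = 9)
V(L(-4), o(-4))*13 + T(8) = 9*13 - 1/2*8 = 117 - 4 = 113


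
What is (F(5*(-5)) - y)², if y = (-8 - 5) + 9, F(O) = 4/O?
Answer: 9216/625 ≈ 14.746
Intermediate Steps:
y = -4 (y = -13 + 9 = -4)
(F(5*(-5)) - y)² = (4/((5*(-5))) - 1*(-4))² = (4/(-25) + 4)² = (4*(-1/25) + 4)² = (-4/25 + 4)² = (96/25)² = 9216/625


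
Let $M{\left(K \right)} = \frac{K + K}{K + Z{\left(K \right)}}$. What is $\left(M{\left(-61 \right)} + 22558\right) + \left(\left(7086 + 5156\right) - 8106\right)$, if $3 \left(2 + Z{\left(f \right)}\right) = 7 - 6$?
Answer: $\frac{2509419}{94} \approx 26696.0$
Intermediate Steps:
$Z{\left(f \right)} = - \frac{5}{3}$ ($Z{\left(f \right)} = -2 + \frac{7 - 6}{3} = -2 + \frac{1}{3} \cdot 1 = -2 + \frac{1}{3} = - \frac{5}{3}$)
$M{\left(K \right)} = \frac{2 K}{- \frac{5}{3} + K}$ ($M{\left(K \right)} = \frac{K + K}{K - \frac{5}{3}} = \frac{2 K}{- \frac{5}{3} + K}$)
$\left(M{\left(-61 \right)} + 22558\right) + \left(\left(7086 + 5156\right) - 8106\right) = \left(6 \left(-61\right) \frac{1}{-5 + 3 \left(-61\right)} + 22558\right) + \left(\left(7086 + 5156\right) - 8106\right) = \left(6 \left(-61\right) \frac{1}{-5 - 183} + 22558\right) + \left(12242 - 8106\right) = \left(6 \left(-61\right) \frac{1}{-188} + 22558\right) + 4136 = \left(6 \left(-61\right) \left(- \frac{1}{188}\right) + 22558\right) + 4136 = \left(\frac{183}{94} + 22558\right) + 4136 = \frac{2120635}{94} + 4136 = \frac{2509419}{94}$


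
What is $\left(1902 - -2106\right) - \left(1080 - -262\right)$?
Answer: $2666$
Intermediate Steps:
$\left(1902 - -2106\right) - \left(1080 - -262\right) = \left(1902 + 2106\right) - \left(1080 + 262\right) = 4008 - 1342 = 2666$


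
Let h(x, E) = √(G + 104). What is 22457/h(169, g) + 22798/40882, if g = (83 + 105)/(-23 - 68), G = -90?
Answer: 11399/20441 + 22457*√14/14 ≈ 6002.4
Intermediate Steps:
g = -188/91 (g = 188/(-91) = 188*(-1/91) = -188/91 ≈ -2.0659)
h(x, E) = √14 (h(x, E) = √(-90 + 104) = √14)
22457/h(169, g) + 22798/40882 = 22457/(√14) + 22798/40882 = 22457*(√14/14) + 22798*(1/40882) = 22457*√14/14 + 11399/20441 = 11399/20441 + 22457*√14/14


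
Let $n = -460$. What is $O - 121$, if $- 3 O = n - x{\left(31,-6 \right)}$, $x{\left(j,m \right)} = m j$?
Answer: $- \frac{89}{3} \approx -29.667$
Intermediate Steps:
$x{\left(j,m \right)} = j m$
$O = \frac{274}{3}$ ($O = - \frac{-460 - 31 \left(-6\right)}{3} = - \frac{-460 - -186}{3} = - \frac{-460 + 186}{3} = \left(- \frac{1}{3}\right) \left(-274\right) = \frac{274}{3} \approx 91.333$)
$O - 121 = \frac{274}{3} - 121 = - \frac{89}{3}$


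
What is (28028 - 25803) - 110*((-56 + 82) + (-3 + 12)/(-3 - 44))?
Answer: -28855/47 ≈ -613.94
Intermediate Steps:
(28028 - 25803) - 110*((-56 + 82) + (-3 + 12)/(-3 - 44)) = 2225 - 110*(26 + 9/(-47)) = 2225 - 110*(26 + 9*(-1/47)) = 2225 - 110*(26 - 9/47) = 2225 - 110*1213/47 = 2225 - 133430/47 = -28855/47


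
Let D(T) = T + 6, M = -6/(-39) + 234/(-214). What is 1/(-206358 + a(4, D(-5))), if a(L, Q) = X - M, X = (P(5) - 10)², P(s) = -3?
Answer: -1391/286807592 ≈ -4.8499e-6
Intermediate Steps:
M = -1307/1391 (M = -6*(-1/39) + 234*(-1/214) = 2/13 - 117/107 = -1307/1391 ≈ -0.93961)
X = 169 (X = (-3 - 10)² = (-13)² = 169)
D(T) = 6 + T
a(L, Q) = 236386/1391 (a(L, Q) = 169 - 1*(-1307/1391) = 169 + 1307/1391 = 236386/1391)
1/(-206358 + a(4, D(-5))) = 1/(-206358 + 236386/1391) = 1/(-286807592/1391) = -1391/286807592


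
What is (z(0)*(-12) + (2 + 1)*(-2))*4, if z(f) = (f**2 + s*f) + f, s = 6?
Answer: -24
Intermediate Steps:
z(f) = f**2 + 7*f (z(f) = (f**2 + 6*f) + f = f**2 + 7*f)
(z(0)*(-12) + (2 + 1)*(-2))*4 = ((0*(7 + 0))*(-12) + (2 + 1)*(-2))*4 = ((0*7)*(-12) + 3*(-2))*4 = (0*(-12) - 6)*4 = (0 - 6)*4 = -6*4 = -24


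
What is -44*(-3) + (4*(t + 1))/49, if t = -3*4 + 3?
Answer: 6436/49 ≈ 131.35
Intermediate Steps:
t = -9 (t = -12 + 3 = -9)
-44*(-3) + (4*(t + 1))/49 = -44*(-3) + (4*(-9 + 1))/49 = 132 + (4*(-8))*(1/49) = 132 - 32*1/49 = 132 - 32/49 = 6436/49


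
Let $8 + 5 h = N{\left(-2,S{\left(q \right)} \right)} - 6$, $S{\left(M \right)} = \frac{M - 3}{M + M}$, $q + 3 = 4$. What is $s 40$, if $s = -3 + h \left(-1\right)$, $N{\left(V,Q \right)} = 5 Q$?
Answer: $32$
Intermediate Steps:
$q = 1$ ($q = -3 + 4 = 1$)
$S{\left(M \right)} = \frac{-3 + M}{2 M}$
$h = - \frac{19}{5}$ ($h = - \frac{8}{5} + \frac{5 \frac{-3 + 1}{2 \cdot 1} - 6}{5} = - \frac{8}{5} + \frac{5 \cdot \frac{1}{2} \cdot 1 \left(-2\right) - 6}{5} = - \frac{8}{5} + \frac{5 \left(-1\right) - 6}{5} = - \frac{8}{5} + \frac{-5 - 6}{5} = - \frac{8}{5} + \frac{1}{5} \left(-11\right) = - \frac{8}{5} - \frac{11}{5} = - \frac{19}{5} \approx -3.8$)
$s = \frac{4}{5}$ ($s = -3 - - \frac{19}{5} = -3 + \frac{19}{5} = \frac{4}{5} \approx 0.8$)
$s 40 = \frac{4}{5} \cdot 40 = 32$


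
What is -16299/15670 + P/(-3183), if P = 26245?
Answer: -463138867/49877610 ≈ -9.2855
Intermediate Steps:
-16299/15670 + P/(-3183) = -16299/15670 + 26245/(-3183) = -16299*1/15670 + 26245*(-1/3183) = -16299/15670 - 26245/3183 = -463138867/49877610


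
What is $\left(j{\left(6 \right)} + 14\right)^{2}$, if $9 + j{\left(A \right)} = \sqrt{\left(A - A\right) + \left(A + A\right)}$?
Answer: $37 + 20 \sqrt{3} \approx 71.641$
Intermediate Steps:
$j{\left(A \right)} = -9 + \sqrt{2} \sqrt{A}$ ($j{\left(A \right)} = -9 + \sqrt{\left(A - A\right) + \left(A + A\right)} = -9 + \sqrt{0 + 2 A} = -9 + \sqrt{2 A} = -9 + \sqrt{2} \sqrt{A}$)
$\left(j{\left(6 \right)} + 14\right)^{2} = \left(\left(-9 + \sqrt{2} \sqrt{6}\right) + 14\right)^{2} = \left(\left(-9 + 2 \sqrt{3}\right) + 14\right)^{2} = \left(5 + 2 \sqrt{3}\right)^{2}$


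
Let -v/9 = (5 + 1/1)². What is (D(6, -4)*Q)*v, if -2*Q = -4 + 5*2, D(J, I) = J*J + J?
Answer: 40824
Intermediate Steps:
D(J, I) = J + J² (D(J, I) = J² + J = J + J²)
Q = -3 (Q = -(-4 + 5*2)/2 = -(-4 + 10)/2 = -½*6 = -3)
v = -324 (v = -9*(5 + 1/1)² = -9*(5 + 1)² = -9*6² = -9*36 = -324)
(D(6, -4)*Q)*v = ((6*(1 + 6))*(-3))*(-324) = ((6*7)*(-3))*(-324) = (42*(-3))*(-324) = -126*(-324) = 40824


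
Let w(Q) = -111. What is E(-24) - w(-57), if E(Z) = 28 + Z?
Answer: 115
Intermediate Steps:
E(-24) - w(-57) = (28 - 24) - 1*(-111) = 4 + 111 = 115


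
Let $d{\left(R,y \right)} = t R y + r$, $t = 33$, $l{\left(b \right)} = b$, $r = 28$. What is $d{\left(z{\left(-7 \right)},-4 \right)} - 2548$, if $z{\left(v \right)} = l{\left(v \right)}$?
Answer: $-1596$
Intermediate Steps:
$z{\left(v \right)} = v$
$d{\left(R,y \right)} = 28 + 33 R y$ ($d{\left(R,y \right)} = 33 R y + 28 = 28 + 33 R y$)
$d{\left(z{\left(-7 \right)},-4 \right)} - 2548 = \left(28 + 33 \left(-7\right) \left(-4\right)\right) - 2548 = \left(28 + 924\right) - 2548 = 952 - 2548 = -1596$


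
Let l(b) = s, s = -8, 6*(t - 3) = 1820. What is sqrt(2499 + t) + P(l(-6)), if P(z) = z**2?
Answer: 64 + 4*sqrt(1578)/3 ≈ 116.97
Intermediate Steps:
t = 919/3 (t = 3 + (1/6)*1820 = 3 + 910/3 = 919/3 ≈ 306.33)
l(b) = -8
sqrt(2499 + t) + P(l(-6)) = sqrt(2499 + 919/3) + (-8)**2 = sqrt(8416/3) + 64 = 4*sqrt(1578)/3 + 64 = 64 + 4*sqrt(1578)/3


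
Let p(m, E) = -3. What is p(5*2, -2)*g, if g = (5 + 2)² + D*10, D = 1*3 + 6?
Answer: -417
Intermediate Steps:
D = 9 (D = 3 + 6 = 9)
g = 139 (g = (5 + 2)² + 9*10 = 7² + 90 = 49 + 90 = 139)
p(5*2, -2)*g = -3*139 = -417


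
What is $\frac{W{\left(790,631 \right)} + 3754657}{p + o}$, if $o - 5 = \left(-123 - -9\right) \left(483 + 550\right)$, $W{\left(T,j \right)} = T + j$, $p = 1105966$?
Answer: $\frac{417342}{109801} \approx 3.8009$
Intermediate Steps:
$o = -117757$ ($o = 5 + \left(-123 - -9\right) \left(483 + 550\right) = 5 + \left(-123 + 9\right) 1033 = 5 - 117762 = -117757$)
$\frac{W{\left(790,631 \right)} + 3754657}{p + o} = \frac{\left(790 + 631\right) + 3754657}{1105966 - 117757} = \frac{1421 + 3754657}{988209} = 3756078 \cdot \frac{1}{988209} = \frac{417342}{109801}$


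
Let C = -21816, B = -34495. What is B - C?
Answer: -12679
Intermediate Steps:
B - C = -34495 - 1*(-21816) = -34495 + 21816 = -12679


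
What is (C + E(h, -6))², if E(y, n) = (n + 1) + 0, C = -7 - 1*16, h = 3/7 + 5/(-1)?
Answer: 784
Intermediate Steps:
h = -32/7 (h = 3*(⅐) + 5*(-1) = 3/7 - 5 = -32/7 ≈ -4.5714)
C = -23 (C = -7 - 16 = -23)
E(y, n) = 1 + n (E(y, n) = (1 + n) + 0 = 1 + n)
(C + E(h, -6))² = (-23 + (1 - 6))² = (-23 - 5)² = (-28)² = 784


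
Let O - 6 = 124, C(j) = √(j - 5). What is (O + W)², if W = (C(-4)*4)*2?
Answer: 16324 + 6240*I ≈ 16324.0 + 6240.0*I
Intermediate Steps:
C(j) = √(-5 + j)
W = 24*I (W = (√(-5 - 4)*4)*2 = (√(-9)*4)*2 = ((3*I)*4)*2 = (12*I)*2 = 24*I ≈ 24.0*I)
O = 130 (O = 6 + 124 = 130)
(O + W)² = (130 + 24*I)²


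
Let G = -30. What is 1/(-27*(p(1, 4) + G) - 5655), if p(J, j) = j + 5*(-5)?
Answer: -1/4278 ≈ -0.00023375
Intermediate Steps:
p(J, j) = -25 + j (p(J, j) = j - 25 = -25 + j)
1/(-27*(p(1, 4) + G) - 5655) = 1/(-27*((-25 + 4) - 30) - 5655) = 1/(-27*(-21 - 30) - 5655) = 1/(-27*(-51) - 5655) = 1/(1377 - 5655) = 1/(-4278) = -1/4278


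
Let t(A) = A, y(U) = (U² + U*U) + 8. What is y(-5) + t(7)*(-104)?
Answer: -670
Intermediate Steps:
y(U) = 8 + 2*U² (y(U) = (U² + U²) + 8 = 2*U² + 8 = 8 + 2*U²)
y(-5) + t(7)*(-104) = (8 + 2*(-5)²) + 7*(-104) = (8 + 2*25) - 728 = (8 + 50) - 728 = 58 - 728 = -670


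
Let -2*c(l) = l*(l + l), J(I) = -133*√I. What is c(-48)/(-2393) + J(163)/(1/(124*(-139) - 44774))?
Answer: 2304/2393 + 8247330*√163 ≈ 1.0529e+8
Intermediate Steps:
c(l) = -l² (c(l) = -l*(l + l)/2 = -l*2*l/2 = -l²)
c(-48)/(-2393) + J(163)/(1/(124*(-139) - 44774)) = -1*(-48)²/(-2393) + (-133*√163)/(1/(124*(-139) - 44774)) = -1*2304*(-1/2393) + (-133*√163)/(1/(-17236 - 44774)) = -2304*(-1/2393) + (-133*√163)/(1/(-62010)) = 2304/2393 + (-133*√163)/(-1/62010) = 2304/2393 - 133*√163*(-62010) = 2304/2393 + 8247330*√163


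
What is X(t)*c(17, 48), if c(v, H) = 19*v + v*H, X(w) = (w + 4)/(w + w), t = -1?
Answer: -3417/2 ≈ -1708.5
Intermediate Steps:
X(w) = (4 + w)/(2*w) (X(w) = (4 + w)/((2*w)) = (4 + w)*(1/(2*w)) = (4 + w)/(2*w))
c(v, H) = 19*v + H*v
X(t)*c(17, 48) = ((1/2)*(4 - 1)/(-1))*(17*(19 + 48)) = ((1/2)*(-1)*3)*(17*67) = -3/2*1139 = -3417/2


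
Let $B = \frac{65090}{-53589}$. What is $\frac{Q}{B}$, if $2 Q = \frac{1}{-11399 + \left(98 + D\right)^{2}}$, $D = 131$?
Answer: $- \frac{53589}{5342847560} \approx -1.003 \cdot 10^{-5}$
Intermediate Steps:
$B = - \frac{65090}{53589}$ ($B = 65090 \left(- \frac{1}{53589}\right) = - \frac{65090}{53589} \approx -1.2146$)
$Q = \frac{1}{82084}$ ($Q = \frac{1}{2 \left(-11399 + \left(98 + 131\right)^{2}\right)} = \frac{1}{2 \left(-11399 + 229^{2}\right)} = \frac{1}{2 \left(-11399 + 52441\right)} = \frac{1}{2 \cdot 41042} = \frac{1}{2} \cdot \frac{1}{41042} = \frac{1}{82084} \approx 1.2183 \cdot 10^{-5}$)
$\frac{Q}{B} = \frac{1}{82084 \left(- \frac{65090}{53589}\right)} = \frac{1}{82084} \left(- \frac{53589}{65090}\right) = - \frac{53589}{5342847560}$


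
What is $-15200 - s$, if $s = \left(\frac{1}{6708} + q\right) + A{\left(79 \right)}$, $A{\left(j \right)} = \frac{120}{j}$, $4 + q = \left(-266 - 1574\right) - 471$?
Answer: $- \frac{6828978859}{529932} \approx -12887.0$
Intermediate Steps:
$q = -2315$ ($q = -4 - 2311 = -2315$)
$s = - \frac{1225987541}{529932}$ ($s = \left(\frac{1}{6708} - 2315\right) + \frac{120}{79} = \left(\frac{1}{6708} - 2315\right) + 120 \cdot \frac{1}{79} = - \frac{15529019}{6708} + \frac{120}{79} = - \frac{1225987541}{529932} \approx -2313.5$)
$-15200 - s = -15200 - - \frac{1225987541}{529932} = -15200 + \frac{1225987541}{529932} = - \frac{6828978859}{529932}$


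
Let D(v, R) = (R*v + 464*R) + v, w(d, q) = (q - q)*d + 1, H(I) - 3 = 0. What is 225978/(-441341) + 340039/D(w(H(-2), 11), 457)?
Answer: 14578781633/13398230078 ≈ 1.0881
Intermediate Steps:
H(I) = 3 (H(I) = 3 + 0 = 3)
w(d, q) = 1 (w(d, q) = 0*d + 1 = 0 + 1 = 1)
D(v, R) = v + 464*R + R*v (D(v, R) = (464*R + R*v) + v = v + 464*R + R*v)
225978/(-441341) + 340039/D(w(H(-2), 11), 457) = 225978/(-441341) + 340039/(1 + 464*457 + 457*1) = 225978*(-1/441341) + 340039/(1 + 212048 + 457) = -225978/441341 + 340039/212506 = -225978/441341 + 340039*(1/212506) = -225978/441341 + 48577/30358 = 14578781633/13398230078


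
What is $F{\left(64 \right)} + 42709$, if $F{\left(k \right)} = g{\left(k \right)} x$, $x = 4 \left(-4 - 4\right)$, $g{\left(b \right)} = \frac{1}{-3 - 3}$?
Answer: $\frac{128143}{3} \approx 42714.0$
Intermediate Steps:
$g{\left(b \right)} = - \frac{1}{6}$ ($g{\left(b \right)} = \frac{1}{-6} = - \frac{1}{6}$)
$x = -32$ ($x = 4 \left(-8\right) = -32$)
$F{\left(k \right)} = \frac{16}{3}$ ($F{\left(k \right)} = \left(- \frac{1}{6}\right) \left(-32\right) = \frac{16}{3}$)
$F{\left(64 \right)} + 42709 = \frac{16}{3} + 42709 = \frac{128143}{3}$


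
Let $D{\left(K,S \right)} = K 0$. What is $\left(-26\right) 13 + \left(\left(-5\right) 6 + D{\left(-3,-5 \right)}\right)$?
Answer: $-368$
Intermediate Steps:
$D{\left(K,S \right)} = 0$
$\left(-26\right) 13 + \left(\left(-5\right) 6 + D{\left(-3,-5 \right)}\right) = \left(-26\right) 13 + \left(\left(-5\right) 6 + 0\right) = -338 + \left(-30 + 0\right) = -338 - 30 = -368$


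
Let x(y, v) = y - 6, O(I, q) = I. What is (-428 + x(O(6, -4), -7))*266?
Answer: -113848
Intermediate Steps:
x(y, v) = -6 + y
(-428 + x(O(6, -4), -7))*266 = (-428 + (-6 + 6))*266 = (-428 + 0)*266 = -428*266 = -113848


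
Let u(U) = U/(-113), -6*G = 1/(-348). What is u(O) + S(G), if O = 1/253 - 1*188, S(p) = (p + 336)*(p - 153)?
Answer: -6407311909768411/124640721216 ≈ -51406.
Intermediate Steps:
G = 1/2088 (G = -⅙/(-348) = -⅙*(-1/348) = 1/2088 ≈ 0.00047893)
S(p) = (-153 + p)*(336 + p) (S(p) = (336 + p)*(-153 + p) = (-153 + p)*(336 + p))
O = -47563/253 (O = 1/253 - 188 = -47563/253 ≈ -188.00)
u(U) = -U/113 (u(U) = U*(-1/113) = -U/113)
u(O) + S(G) = -1/113*(-47563/253) + (-51408 + (1/2088)² + 183*(1/2088)) = 47563/28589 + (-51408 + 1/4359744 + 61/696) = 47563/28589 - 224125337447/4359744 = -6407311909768411/124640721216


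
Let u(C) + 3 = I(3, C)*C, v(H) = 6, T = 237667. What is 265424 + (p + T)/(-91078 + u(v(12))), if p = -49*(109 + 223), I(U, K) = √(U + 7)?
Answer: 2201870505259905/8295748201 - 1328394*√10/8295748201 ≈ 2.6542e+5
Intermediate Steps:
I(U, K) = √(7 + U)
u(C) = -3 + C*√10 (u(C) = -3 + √(7 + 3)*C = -3 + √10*C = -3 + C*√10)
p = -16268 (p = -49*332 = -16268)
265424 + (p + T)/(-91078 + u(v(12))) = 265424 + (-16268 + 237667)/(-91078 + (-3 + 6*√10)) = 265424 + 221399/(-91081 + 6*√10)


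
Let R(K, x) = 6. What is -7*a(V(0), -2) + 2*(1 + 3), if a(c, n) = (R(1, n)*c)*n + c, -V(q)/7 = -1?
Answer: 547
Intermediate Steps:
V(q) = 7 (V(q) = -7*(-1) = 7)
a(c, n) = c + 6*c*n (a(c, n) = (6*c)*n + c = 6*c*n + c = c + 6*c*n)
-7*a(V(0), -2) + 2*(1 + 3) = -49*(1 + 6*(-2)) + 2*(1 + 3) = -49*(1 - 12) + 2*4 = -49*(-11) + 8 = -7*(-77) + 8 = 539 + 8 = 547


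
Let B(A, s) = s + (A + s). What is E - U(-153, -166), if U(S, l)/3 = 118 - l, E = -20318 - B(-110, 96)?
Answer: -21252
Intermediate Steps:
B(A, s) = A + 2*s
E = -20400 (E = -20318 - (-110 + 2*96) = -20318 - (-110 + 192) = -20318 - 1*82 = -20318 - 82 = -20400)
U(S, l) = 354 - 3*l (U(S, l) = 3*(118 - l) = 354 - 3*l)
E - U(-153, -166) = -20400 - (354 - 3*(-166)) = -20400 - (354 + 498) = -20400 - 1*852 = -20400 - 852 = -21252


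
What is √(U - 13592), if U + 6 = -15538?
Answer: 4*I*√1821 ≈ 170.69*I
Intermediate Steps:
U = -15544 (U = -6 - 15538 = -15544)
√(U - 13592) = √(-15544 - 13592) = √(-29136) = 4*I*√1821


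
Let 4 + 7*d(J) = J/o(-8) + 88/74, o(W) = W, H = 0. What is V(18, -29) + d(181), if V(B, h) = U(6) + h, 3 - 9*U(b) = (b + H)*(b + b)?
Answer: -250507/6216 ≈ -40.300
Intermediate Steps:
U(b) = ⅓ - 2*b²/9 (U(b) = ⅓ - (b + 0)*(b + b)/9 = ⅓ - b*2*b/9 = ⅓ - 2*b²/9)
V(B, h) = -23/3 + h (V(B, h) = (⅓ - 2/9*6²) + h = (⅓ - 2/9*36) + h = (⅓ - 8) + h = -23/3 + h)
d(J) = -104/259 - J/56 (d(J) = -4/7 + (J/(-8) + 88/74)/7 = -4/7 + (J*(-⅛) + 88*(1/74))/7 = -4/7 + (-J/8 + 44/37)/7 = -4/7 + (44/37 - J/8)/7 = -4/7 + (44/259 - J/56) = -104/259 - J/56)
V(18, -29) + d(181) = (-23/3 - 29) + (-104/259 - 1/56*181) = -110/3 + (-104/259 - 181/56) = -110/3 - 7529/2072 = -250507/6216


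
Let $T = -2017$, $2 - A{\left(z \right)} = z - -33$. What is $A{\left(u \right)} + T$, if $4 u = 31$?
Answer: $- \frac{8223}{4} \approx -2055.8$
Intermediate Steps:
$u = \frac{31}{4}$ ($u = \frac{1}{4} \cdot 31 = \frac{31}{4} \approx 7.75$)
$A{\left(z \right)} = -31 - z$ ($A{\left(z \right)} = 2 - \left(z - -33\right) = 2 - \left(z + 33\right) = 2 - \left(33 + z\right) = -31 - z$)
$A{\left(u \right)} + T = \left(-31 - \frac{31}{4}\right) - 2017 = - \frac{155}{4} - 2017 = - \frac{8223}{4}$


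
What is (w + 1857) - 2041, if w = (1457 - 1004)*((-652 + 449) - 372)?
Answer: -260659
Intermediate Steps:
w = -260475 (w = 453*(-203 - 372) = 453*(-575) = -260475)
(w + 1857) - 2041 = (-260475 + 1857) - 2041 = -258618 - 2041 = -260659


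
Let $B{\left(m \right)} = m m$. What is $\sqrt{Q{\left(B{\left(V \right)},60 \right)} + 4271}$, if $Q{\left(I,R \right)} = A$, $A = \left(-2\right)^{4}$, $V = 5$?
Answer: $\sqrt{4287} \approx 65.475$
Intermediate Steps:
$B{\left(m \right)} = m^{2}$
$A = 16$
$Q{\left(I,R \right)} = 16$
$\sqrt{Q{\left(B{\left(V \right)},60 \right)} + 4271} = \sqrt{16 + 4271} = \sqrt{4287}$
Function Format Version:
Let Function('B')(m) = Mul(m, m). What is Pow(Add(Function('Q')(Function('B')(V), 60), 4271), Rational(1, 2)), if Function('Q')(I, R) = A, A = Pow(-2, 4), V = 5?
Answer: Pow(4287, Rational(1, 2)) ≈ 65.475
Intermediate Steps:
Function('B')(m) = Pow(m, 2)
A = 16
Function('Q')(I, R) = 16
Pow(Add(Function('Q')(Function('B')(V), 60), 4271), Rational(1, 2)) = Pow(Add(16, 4271), Rational(1, 2)) = Pow(4287, Rational(1, 2))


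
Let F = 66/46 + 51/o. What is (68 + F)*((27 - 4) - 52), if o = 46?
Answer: -94105/46 ≈ -2045.8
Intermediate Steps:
F = 117/46 (F = 66/46 + 51/46 = 66*(1/46) + 51*(1/46) = 33/23 + 51/46 = 117/46 ≈ 2.5435)
(68 + F)*((27 - 4) - 52) = (68 + 117/46)*((27 - 4) - 52) = 3245*(23 - 52)/46 = (3245/46)*(-29) = -94105/46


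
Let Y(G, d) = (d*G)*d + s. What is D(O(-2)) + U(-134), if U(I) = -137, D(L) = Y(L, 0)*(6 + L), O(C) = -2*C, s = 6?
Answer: -77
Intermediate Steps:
Y(G, d) = 6 + G*d**2 (Y(G, d) = (d*G)*d + 6 = (G*d)*d + 6 = G*d**2 + 6 = 6 + G*d**2)
D(L) = 36 + 6*L (D(L) = (6 + L*0**2)*(6 + L) = (6 + L*0)*(6 + L) = (6 + 0)*(6 + L) = 6*(6 + L) = 36 + 6*L)
D(O(-2)) + U(-134) = (36 + 6*(-2*(-2))) - 137 = (36 + 6*4) - 137 = (36 + 24) - 137 = 60 - 137 = -77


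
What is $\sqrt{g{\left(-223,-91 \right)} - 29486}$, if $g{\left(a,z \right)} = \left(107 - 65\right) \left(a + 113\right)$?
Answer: $i \sqrt{34106} \approx 184.68 i$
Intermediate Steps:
$g{\left(a,z \right)} = 4746 + 42 a$ ($g{\left(a,z \right)} = 42 \left(113 + a\right) = 4746 + 42 a$)
$\sqrt{g{\left(-223,-91 \right)} - 29486} = \sqrt{\left(4746 + 42 \left(-223\right)\right) - 29486} = \sqrt{\left(4746 - 9366\right) - 29486} = \sqrt{-4620 - 29486} = \sqrt{-34106} = i \sqrt{34106}$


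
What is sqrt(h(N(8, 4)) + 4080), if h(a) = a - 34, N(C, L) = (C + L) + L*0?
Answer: sqrt(4058) ≈ 63.702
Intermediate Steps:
N(C, L) = C + L (N(C, L) = (C + L) + 0 = C + L)
h(a) = -34 + a
sqrt(h(N(8, 4)) + 4080) = sqrt((-34 + (8 + 4)) + 4080) = sqrt((-34 + 12) + 4080) = sqrt(-22 + 4080) = sqrt(4058)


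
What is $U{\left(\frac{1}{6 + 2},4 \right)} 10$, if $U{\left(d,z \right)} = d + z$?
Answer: $\frac{165}{4} \approx 41.25$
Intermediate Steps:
$U{\left(\frac{1}{6 + 2},4 \right)} 10 = \left(\frac{1}{6 + 2} + 4\right) 10 = \left(\frac{1}{8} + 4\right) 10 = \frac{33}{8} \cdot 10 = \frac{165}{4}$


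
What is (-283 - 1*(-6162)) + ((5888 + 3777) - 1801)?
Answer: 13743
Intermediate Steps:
(-283 - 1*(-6162)) + ((5888 + 3777) - 1801) = (-283 + 6162) + (9665 - 1801) = 5879 + 7864 = 13743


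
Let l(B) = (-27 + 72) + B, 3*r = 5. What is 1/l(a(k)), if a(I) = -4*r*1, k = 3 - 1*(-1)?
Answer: 3/115 ≈ 0.026087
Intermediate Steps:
r = 5/3 (r = (⅓)*5 = 5/3 ≈ 1.6667)
k = 4 (k = 3 + 1 = 4)
a(I) = -20/3 (a(I) = -4*5/3*1 = -20/3*1 = -20/3)
l(B) = 45 + B
1/l(a(k)) = 1/(45 - 20/3) = 1/(115/3) = 3/115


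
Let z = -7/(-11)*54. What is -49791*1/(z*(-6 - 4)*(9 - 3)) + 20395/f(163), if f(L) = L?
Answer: 26277803/176040 ≈ 149.27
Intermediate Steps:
z = 378/11 (z = -7*(-1/11)*54 = (7/11)*54 = 378/11 ≈ 34.364)
-49791*1/(z*(-6 - 4)*(9 - 3)) + 20395/f(163) = -49791*11/(378*(-6 - 4)*(9 - 3)) + 20395/163 = -49791/(-10*6*(378/11)) + 20395*(1/163) = -49791/((-60*378/11)) + 20395/163 = -49791/(-22680/11) + 20395/163 = -49791*(-11/22680) + 20395/163 = 26081/1080 + 20395/163 = 26277803/176040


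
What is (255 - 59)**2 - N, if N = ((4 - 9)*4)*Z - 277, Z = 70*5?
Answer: 45693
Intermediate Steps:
Z = 350
N = -7277 (N = ((4 - 9)*4)*350 - 277 = -5*4*350 - 277 = -20*350 - 277 = -7000 - 277 = -7277)
(255 - 59)**2 - N = (255 - 59)**2 - 1*(-7277) = 196**2 + 7277 = 38416 + 7277 = 45693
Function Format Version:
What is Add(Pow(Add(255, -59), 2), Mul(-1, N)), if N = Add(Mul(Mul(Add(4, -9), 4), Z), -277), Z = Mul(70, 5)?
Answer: 45693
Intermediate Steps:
Z = 350
N = -7277 (N = Add(Mul(Mul(Add(4, -9), 4), 350), -277) = Add(Mul(Mul(-5, 4), 350), -277) = Add(Mul(-20, 350), -277) = Add(-7000, -277) = -7277)
Add(Pow(Add(255, -59), 2), Mul(-1, N)) = Add(Pow(Add(255, -59), 2), Mul(-1, -7277)) = Add(Pow(196, 2), 7277) = Add(38416, 7277) = 45693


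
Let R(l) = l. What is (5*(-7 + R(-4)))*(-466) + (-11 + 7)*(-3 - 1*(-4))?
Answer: 25626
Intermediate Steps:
(5*(-7 + R(-4)))*(-466) + (-11 + 7)*(-3 - 1*(-4)) = (5*(-7 - 4))*(-466) + (-11 + 7)*(-3 - 1*(-4)) = (5*(-11))*(-466) - 4*(-3 + 4) = -55*(-466) - 4*1 = 25630 - 4 = 25626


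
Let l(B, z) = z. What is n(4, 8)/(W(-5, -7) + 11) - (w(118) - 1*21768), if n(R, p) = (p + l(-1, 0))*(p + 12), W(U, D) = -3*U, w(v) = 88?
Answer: 281920/13 ≈ 21686.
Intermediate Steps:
n(R, p) = p*(12 + p) (n(R, p) = (p + 0)*(p + 12) = p*(12 + p))
n(4, 8)/(W(-5, -7) + 11) - (w(118) - 1*21768) = (8*(12 + 8))/(-3*(-5) + 11) - (88 - 1*21768) = (8*20)/(15 + 11) - (88 - 21768) = 160/26 - 1*(-21680) = 160*(1/26) + 21680 = 80/13 + 21680 = 281920/13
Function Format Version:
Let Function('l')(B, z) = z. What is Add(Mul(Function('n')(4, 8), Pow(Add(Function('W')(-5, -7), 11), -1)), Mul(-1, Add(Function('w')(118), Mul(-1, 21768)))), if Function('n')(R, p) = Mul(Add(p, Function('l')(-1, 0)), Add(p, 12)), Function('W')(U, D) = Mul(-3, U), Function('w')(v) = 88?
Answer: Rational(281920, 13) ≈ 21686.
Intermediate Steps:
Function('n')(R, p) = Mul(p, Add(12, p)) (Function('n')(R, p) = Mul(Add(p, 0), Add(p, 12)) = Mul(p, Add(12, p)))
Add(Mul(Function('n')(4, 8), Pow(Add(Function('W')(-5, -7), 11), -1)), Mul(-1, Add(Function('w')(118), Mul(-1, 21768)))) = Add(Mul(Mul(8, Add(12, 8)), Pow(Add(Mul(-3, -5), 11), -1)), Mul(-1, Add(88, Mul(-1, 21768)))) = Add(Mul(Mul(8, 20), Pow(Add(15, 11), -1)), Mul(-1, Add(88, -21768))) = Add(Mul(160, Pow(26, -1)), Mul(-1, -21680)) = Add(Mul(160, Rational(1, 26)), 21680) = Add(Rational(80, 13), 21680) = Rational(281920, 13)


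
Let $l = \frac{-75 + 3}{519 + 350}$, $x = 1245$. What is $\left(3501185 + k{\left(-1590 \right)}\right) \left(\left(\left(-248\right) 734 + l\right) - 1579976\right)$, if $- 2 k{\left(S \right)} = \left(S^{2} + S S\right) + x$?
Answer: $- \frac{1489020016401600}{869} \approx -1.7135 \cdot 10^{12}$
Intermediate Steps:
$l = - \frac{72}{869} \approx -0.082854$
$k{\left(S \right)} = - \frac{1245}{2} - S^{2}$ ($k{\left(S \right)} = - \frac{\left(S^{2} + S S\right) + 1245}{2} = - \frac{\left(S^{2} + S^{2}\right) + 1245}{2} = - \frac{2 S^{2} + 1245}{2} = - \frac{1245 + 2 S^{2}}{2} = - \frac{1245}{2} - S^{2}$)
$\left(3501185 + k{\left(-1590 \right)}\right) \left(\left(\left(-248\right) 734 + l\right) - 1579976\right) = \left(3501185 - \frac{5057445}{2}\right) \left(\left(\left(-248\right) 734 - \frac{72}{869}\right) - 1579976\right) = \left(3501185 - \frac{5057445}{2}\right) \left(\left(-182032 - \frac{72}{869}\right) - 1579976\right) = \left(3501185 - \frac{5057445}{2}\right) \left(- \frac{158185880}{869} - 1579976\right) = \left(3501185 - \frac{5057445}{2}\right) \left(- \frac{1531185024}{869}\right) = \frac{1944925}{2} \left(- \frac{1531185024}{869}\right) = - \frac{1489020016401600}{869}$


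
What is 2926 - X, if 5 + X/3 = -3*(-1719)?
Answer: -12530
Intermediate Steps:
X = 15456 (X = -15 + 3*(-3*(-1719)) = -15 + 3*5157 = -15 + 15471 = 15456)
2926 - X = 2926 - 1*15456 = 2926 - 15456 = -12530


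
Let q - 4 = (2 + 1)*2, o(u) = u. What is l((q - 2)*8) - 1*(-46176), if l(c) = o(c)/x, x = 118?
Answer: 2724416/59 ≈ 46177.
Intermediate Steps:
q = 10 (q = 4 + (2 + 1)*2 = 4 + 3*2 = 4 + 6 = 10)
l(c) = c/118
l((q - 2)*8) - 1*(-46176) = ((10 - 2)*8)/118 - 1*(-46176) = (8*8)/118 + 46176 = (1/118)*64 + 46176 = 32/59 + 46176 = 2724416/59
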